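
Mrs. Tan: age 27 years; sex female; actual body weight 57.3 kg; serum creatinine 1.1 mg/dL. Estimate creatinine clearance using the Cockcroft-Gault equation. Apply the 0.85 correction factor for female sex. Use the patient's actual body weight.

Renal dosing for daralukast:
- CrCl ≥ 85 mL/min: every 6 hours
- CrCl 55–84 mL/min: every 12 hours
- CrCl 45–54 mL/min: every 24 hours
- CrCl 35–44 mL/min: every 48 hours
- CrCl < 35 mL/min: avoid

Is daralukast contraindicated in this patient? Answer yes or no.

CrCl = (140 − 27) × 57.3 / (72 × 1.1) × 0.85 = 6474.9 / 79.20 × 0.85 ≈ 69.5 mL/min
CrCl ≈ 69 mL/min, which is ≥ 35 mL/min.

no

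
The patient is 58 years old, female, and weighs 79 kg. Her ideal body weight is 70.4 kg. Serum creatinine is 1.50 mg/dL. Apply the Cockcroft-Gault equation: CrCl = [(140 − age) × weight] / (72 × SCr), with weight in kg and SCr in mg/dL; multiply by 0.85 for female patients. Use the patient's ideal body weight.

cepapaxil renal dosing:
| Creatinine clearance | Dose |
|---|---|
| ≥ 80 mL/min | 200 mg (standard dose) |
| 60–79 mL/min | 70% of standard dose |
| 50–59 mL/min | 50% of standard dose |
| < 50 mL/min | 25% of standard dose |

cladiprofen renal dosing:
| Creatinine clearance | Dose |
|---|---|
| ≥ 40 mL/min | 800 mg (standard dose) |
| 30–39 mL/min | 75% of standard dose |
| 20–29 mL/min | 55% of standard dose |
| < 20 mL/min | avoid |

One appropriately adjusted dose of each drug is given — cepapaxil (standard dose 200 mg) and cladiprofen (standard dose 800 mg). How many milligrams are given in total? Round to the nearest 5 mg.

CrCl = (140 − 58) × 70.4 / (72 × 1.5) × 0.85 = 5772.8 / 108.00 × 0.85 ≈ 45.4 mL/min
CrCl ≈ 45 mL/min.
cepapaxil: < 50 mL/min → 25% of 200 mg = 50 mg.
cladiprofen: ≥ 40 mL/min → 100% of 800 mg = 800 mg.
Total = 50 + 800 = 850 mg.

850 mg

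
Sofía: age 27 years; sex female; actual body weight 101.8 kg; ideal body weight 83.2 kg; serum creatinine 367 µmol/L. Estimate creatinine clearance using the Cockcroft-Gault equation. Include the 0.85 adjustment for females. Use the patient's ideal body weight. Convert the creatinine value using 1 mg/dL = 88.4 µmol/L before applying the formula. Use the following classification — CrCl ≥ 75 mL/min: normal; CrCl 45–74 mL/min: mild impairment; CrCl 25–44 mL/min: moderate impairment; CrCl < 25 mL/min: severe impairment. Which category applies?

moderate impairment

SCr = 367 / 88.4 = 4.152 mg/dL
CrCl = (140 − 27) × 83.2 / (72 × 4.152) × 0.85 = 9401.6 / 298.94 × 0.85 ≈ 26.7 mL/min
27 mL/min falls in the 'moderate impairment' range.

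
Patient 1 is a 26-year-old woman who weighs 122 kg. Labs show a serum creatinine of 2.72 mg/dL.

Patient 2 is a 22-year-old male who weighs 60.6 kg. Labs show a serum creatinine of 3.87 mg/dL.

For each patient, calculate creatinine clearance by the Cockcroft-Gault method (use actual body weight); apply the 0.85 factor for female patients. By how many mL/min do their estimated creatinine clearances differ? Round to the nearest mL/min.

Patient 1: CrCl = (140 − 26) × 122 / (72 × 2.72) × 0.85 = 13908.0 / 195.84 × 0.85 ≈ 60.4 mL/min
Patient 2: CrCl = (140 − 22) × 60.6 / (72 × 3.87) = 7150.8 / 278.64 ≈ 25.7 mL/min
|60.4 − 25.7| = 34.7 mL/min

35 mL/min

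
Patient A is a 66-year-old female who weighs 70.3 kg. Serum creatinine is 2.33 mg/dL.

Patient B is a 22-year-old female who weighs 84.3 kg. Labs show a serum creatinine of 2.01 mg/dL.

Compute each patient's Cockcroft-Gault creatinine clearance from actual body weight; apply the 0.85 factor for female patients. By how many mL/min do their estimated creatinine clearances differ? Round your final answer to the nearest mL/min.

32 mL/min

Patient A: CrCl = (140 − 66) × 70.3 / (72 × 2.33) × 0.85 = 5202.2 / 167.76 × 0.85 ≈ 26.4 mL/min
Patient B: CrCl = (140 − 22) × 84.3 / (72 × 2.01) × 0.85 = 9947.4 / 144.72 × 0.85 ≈ 58.4 mL/min
|26.4 − 58.4| = 32.0 mL/min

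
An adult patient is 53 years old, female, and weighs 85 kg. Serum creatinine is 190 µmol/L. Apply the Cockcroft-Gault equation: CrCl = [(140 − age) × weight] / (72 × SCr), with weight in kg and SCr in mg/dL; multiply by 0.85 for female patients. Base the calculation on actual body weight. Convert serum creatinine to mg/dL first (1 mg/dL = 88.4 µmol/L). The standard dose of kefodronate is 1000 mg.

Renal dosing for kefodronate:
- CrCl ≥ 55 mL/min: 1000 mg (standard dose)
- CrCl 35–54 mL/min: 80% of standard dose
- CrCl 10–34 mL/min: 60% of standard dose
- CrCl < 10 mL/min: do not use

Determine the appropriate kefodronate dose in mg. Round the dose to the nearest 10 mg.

800 mg

SCr = 190 / 88.4 = 2.149 mg/dL
CrCl = (140 − 53) × 85 / (72 × 2.149) × 0.85 = 7395.0 / 154.73 × 0.85 ≈ 40.6 mL/min
CrCl ≈ 41 mL/min → bracket 35–54 mL/min.
80% of 1000 mg = 800 mg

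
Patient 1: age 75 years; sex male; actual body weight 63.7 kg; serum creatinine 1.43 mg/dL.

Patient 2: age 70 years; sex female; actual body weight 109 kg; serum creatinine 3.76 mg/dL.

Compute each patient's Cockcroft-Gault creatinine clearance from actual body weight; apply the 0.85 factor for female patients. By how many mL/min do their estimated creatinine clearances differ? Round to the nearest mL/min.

Patient 1: CrCl = (140 − 75) × 63.7 / (72 × 1.43) = 4140.5 / 102.96 ≈ 40.2 mL/min
Patient 2: CrCl = (140 − 70) × 109 / (72 × 3.76) × 0.85 = 7630.0 / 270.72 × 0.85 ≈ 24.0 mL/min
|40.2 − 24.0| = 16.2 mL/min

16 mL/min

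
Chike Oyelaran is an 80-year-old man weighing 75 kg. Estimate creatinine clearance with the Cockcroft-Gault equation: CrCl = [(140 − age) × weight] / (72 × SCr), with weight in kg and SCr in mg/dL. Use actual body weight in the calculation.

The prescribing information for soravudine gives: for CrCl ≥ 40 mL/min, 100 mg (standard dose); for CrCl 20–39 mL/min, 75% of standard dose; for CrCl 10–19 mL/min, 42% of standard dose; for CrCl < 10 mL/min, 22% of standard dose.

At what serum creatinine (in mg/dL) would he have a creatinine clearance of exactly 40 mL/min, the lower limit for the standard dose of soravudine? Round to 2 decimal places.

Standard dose requires CrCl ≥ 40 mL/min.
Set (140 − 80) × 75 / (72 × SCr) = 40
SCr = (140 − 80) × 75 / (72 × 40) = 1.562 mg/dL

1.56 mg/dL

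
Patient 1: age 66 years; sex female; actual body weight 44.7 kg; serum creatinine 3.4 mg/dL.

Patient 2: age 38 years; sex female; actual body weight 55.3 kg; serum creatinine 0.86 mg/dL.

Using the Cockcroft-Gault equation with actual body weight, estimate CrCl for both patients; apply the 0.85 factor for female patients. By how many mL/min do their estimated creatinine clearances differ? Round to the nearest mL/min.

Patient 1: CrCl = (140 − 66) × 44.7 / (72 × 3.4) × 0.85 = 3307.8 / 244.80 × 0.85 ≈ 11.5 mL/min
Patient 2: CrCl = (140 − 38) × 55.3 / (72 × 0.86) × 0.85 = 5640.6 / 61.92 × 0.85 ≈ 77.4 mL/min
|11.5 − 77.4| = 65.9 mL/min

66 mL/min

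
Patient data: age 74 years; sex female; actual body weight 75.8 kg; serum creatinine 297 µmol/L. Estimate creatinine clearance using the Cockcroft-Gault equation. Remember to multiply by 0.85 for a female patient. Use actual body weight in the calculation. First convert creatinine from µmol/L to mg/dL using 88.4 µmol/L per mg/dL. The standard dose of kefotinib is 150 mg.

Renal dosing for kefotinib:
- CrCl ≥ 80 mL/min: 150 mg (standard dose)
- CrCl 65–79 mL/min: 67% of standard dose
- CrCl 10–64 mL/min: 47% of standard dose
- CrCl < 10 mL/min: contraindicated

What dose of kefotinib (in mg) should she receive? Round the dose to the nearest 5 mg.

SCr = 297 / 88.4 = 3.36 mg/dL
CrCl = (140 − 74) × 75.8 / (72 × 3.36) × 0.85 = 5002.8 / 241.92 × 0.85 ≈ 17.6 mL/min
CrCl ≈ 18 mL/min → bracket 10–64 mL/min.
47% of 150 mg = 70.5 mg → 70 mg

70 mg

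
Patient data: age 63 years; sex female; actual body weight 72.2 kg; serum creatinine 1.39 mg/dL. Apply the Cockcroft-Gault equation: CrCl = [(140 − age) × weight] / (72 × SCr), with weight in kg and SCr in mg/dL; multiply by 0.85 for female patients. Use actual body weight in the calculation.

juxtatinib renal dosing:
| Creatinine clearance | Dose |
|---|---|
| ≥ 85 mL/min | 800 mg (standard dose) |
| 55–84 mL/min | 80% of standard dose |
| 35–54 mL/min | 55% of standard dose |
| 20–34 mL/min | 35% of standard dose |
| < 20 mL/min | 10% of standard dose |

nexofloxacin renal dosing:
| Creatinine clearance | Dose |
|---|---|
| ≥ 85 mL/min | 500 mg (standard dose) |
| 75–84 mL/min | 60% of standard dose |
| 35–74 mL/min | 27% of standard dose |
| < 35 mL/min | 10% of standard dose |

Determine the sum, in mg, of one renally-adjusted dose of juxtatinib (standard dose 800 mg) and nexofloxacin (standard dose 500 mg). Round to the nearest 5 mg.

CrCl = (140 − 63) × 72.2 / (72 × 1.39) × 0.85 = 5559.4 / 100.08 × 0.85 ≈ 47.2 mL/min
CrCl ≈ 47 mL/min.
juxtatinib: 35–54 mL/min → 55% of 800 mg = 440 mg.
nexofloxacin: 35–74 mL/min → 27% of 500 mg = 135 mg.
Total = 440 + 135 = 575 mg.

575 mg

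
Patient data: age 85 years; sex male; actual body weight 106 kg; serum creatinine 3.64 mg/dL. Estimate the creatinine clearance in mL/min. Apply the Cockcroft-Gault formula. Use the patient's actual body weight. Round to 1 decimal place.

22.2 mL/min

CrCl = (140 − 85) × 106 / (72 × 3.64) = 5830.0 / 262.08 ≈ 22.2 mL/min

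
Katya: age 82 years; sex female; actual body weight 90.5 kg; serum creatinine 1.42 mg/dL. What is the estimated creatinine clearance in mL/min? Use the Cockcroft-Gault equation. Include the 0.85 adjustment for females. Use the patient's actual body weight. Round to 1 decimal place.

43.6 mL/min

CrCl = (140 − 82) × 90.5 / (72 × 1.42) × 0.85 = 5249.0 / 102.24 × 0.85 ≈ 43.6 mL/min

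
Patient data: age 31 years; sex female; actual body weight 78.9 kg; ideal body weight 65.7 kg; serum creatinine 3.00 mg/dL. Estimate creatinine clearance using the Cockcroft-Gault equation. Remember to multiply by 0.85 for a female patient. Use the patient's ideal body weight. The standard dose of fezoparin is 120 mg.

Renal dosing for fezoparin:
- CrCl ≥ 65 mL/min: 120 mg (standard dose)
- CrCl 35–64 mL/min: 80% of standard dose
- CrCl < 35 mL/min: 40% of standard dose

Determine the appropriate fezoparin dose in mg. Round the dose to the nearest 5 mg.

50 mg

CrCl = (140 − 31) × 65.7 / (72 × 3) × 0.85 = 7161.3 / 216.00 × 0.85 ≈ 28.2 mL/min
CrCl ≈ 28 mL/min → bracket < 35 mL/min.
40% of 120 mg = 48 mg → 50 mg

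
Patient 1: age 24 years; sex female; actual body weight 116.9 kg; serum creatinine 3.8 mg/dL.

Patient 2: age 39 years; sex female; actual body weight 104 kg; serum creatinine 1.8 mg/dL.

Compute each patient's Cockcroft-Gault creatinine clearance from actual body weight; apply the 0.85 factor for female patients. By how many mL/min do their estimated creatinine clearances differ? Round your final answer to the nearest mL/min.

27 mL/min

Patient 1: CrCl = (140 − 24) × 116.9 / (72 × 3.8) × 0.85 = 13560.4 / 273.60 × 0.85 ≈ 42.1 mL/min
Patient 2: CrCl = (140 − 39) × 104 / (72 × 1.8) × 0.85 = 10504.0 / 129.60 × 0.85 ≈ 68.9 mL/min
|42.1 − 68.9| = 26.8 mL/min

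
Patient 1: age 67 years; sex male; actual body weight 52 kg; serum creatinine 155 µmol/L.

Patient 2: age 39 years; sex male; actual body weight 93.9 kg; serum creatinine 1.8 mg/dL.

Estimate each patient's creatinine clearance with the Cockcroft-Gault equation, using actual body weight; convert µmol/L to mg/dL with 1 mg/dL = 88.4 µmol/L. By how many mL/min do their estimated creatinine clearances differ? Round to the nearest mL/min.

43 mL/min

Patient 1: SCr = 155 / 88.4 = 1.753 mg/dL
Patient 1: CrCl = (140 − 67) × 52 / (72 × 1.753) = 3796.0 / 126.22 ≈ 30.1 mL/min
Patient 2: CrCl = (140 − 39) × 93.9 / (72 × 1.8) = 9483.9 / 129.60 ≈ 73.2 mL/min
|30.1 − 73.2| = 43.1 mL/min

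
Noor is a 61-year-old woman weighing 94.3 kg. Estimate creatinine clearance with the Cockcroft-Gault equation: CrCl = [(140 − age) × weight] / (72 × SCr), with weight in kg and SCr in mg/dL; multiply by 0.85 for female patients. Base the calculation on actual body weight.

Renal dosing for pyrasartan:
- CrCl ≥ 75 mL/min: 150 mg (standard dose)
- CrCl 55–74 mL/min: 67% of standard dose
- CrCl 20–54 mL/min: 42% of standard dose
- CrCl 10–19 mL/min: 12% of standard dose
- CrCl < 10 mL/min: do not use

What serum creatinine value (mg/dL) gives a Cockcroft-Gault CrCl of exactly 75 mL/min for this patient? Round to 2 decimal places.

Standard dose requires CrCl ≥ 75 mL/min.
Set (140 − 61) × 94.3 × 0.85 / (72 × SCr) = 75
SCr = (140 − 61) × 94.3 × 0.85 / (72 × 75) = 1.173 mg/dL

1.17 mg/dL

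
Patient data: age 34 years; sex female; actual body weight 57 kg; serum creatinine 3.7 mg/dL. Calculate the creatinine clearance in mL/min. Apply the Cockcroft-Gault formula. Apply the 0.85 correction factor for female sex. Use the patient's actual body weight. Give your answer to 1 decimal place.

19.3 mL/min

CrCl = (140 − 34) × 57 / (72 × 3.7) × 0.85 = 6042.0 / 266.40 × 0.85 ≈ 19.3 mL/min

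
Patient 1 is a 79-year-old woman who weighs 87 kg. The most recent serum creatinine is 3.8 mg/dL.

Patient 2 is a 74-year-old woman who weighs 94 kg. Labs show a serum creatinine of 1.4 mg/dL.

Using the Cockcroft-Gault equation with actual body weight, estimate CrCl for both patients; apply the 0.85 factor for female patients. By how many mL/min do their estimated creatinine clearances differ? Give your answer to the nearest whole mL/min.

36 mL/min

Patient 1: CrCl = (140 − 79) × 87 / (72 × 3.8) × 0.85 = 5307.0 / 273.60 × 0.85 ≈ 16.5 mL/min
Patient 2: CrCl = (140 − 74) × 94 / (72 × 1.4) × 0.85 = 6204.0 / 100.80 × 0.85 ≈ 52.3 mL/min
|16.5 − 52.3| = 35.8 mL/min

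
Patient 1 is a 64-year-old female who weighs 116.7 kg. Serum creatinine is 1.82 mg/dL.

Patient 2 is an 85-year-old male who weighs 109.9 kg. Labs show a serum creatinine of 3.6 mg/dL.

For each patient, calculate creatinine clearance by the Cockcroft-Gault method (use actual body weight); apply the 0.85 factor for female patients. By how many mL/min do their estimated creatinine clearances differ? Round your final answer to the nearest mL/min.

Patient 1: CrCl = (140 − 64) × 116.7 / (72 × 1.82) × 0.85 = 8869.2 / 131.04 × 0.85 ≈ 57.5 mL/min
Patient 2: CrCl = (140 − 85) × 109.9 / (72 × 3.6) = 6044.5 / 259.20 ≈ 23.3 mL/min
|57.5 − 23.3| = 34.2 mL/min

34 mL/min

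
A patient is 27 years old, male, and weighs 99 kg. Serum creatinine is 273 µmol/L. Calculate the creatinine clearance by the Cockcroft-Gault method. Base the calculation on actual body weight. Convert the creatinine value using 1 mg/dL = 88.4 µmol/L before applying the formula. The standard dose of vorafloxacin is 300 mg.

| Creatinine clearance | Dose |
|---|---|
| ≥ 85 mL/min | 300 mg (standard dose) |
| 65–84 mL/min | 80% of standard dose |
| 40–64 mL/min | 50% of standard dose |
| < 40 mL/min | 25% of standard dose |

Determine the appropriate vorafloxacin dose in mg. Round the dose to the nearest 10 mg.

SCr = 273 / 88.4 = 3.088 mg/dL
CrCl = (140 − 27) × 99 / (72 × 3.088) = 11187.0 / 222.34 ≈ 50.3 mL/min
CrCl ≈ 50 mL/min → bracket 40–64 mL/min.
50% of 300 mg = 150 mg

150 mg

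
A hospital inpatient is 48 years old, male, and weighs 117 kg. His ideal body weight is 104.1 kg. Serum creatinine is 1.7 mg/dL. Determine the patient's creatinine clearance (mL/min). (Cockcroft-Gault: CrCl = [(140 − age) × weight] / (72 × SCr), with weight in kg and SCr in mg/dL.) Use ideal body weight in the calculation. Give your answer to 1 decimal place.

CrCl = (140 − 48) × 104.1 / (72 × 1.7) = 9577.2 / 122.40 ≈ 78.2 mL/min

78.2 mL/min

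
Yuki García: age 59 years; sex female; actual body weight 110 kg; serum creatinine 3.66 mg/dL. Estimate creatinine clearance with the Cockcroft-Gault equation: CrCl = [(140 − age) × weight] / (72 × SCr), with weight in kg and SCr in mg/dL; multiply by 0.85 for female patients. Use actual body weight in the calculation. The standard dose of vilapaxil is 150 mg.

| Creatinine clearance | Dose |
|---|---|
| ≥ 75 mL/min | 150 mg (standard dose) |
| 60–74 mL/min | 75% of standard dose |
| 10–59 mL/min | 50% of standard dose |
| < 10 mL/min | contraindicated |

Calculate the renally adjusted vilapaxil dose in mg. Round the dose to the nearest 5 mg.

75 mg

CrCl = (140 − 59) × 110 / (72 × 3.66) × 0.85 = 8910.0 / 263.52 × 0.85 ≈ 28.7 mL/min
CrCl ≈ 29 mL/min → bracket 10–59 mL/min.
50% of 150 mg = 75 mg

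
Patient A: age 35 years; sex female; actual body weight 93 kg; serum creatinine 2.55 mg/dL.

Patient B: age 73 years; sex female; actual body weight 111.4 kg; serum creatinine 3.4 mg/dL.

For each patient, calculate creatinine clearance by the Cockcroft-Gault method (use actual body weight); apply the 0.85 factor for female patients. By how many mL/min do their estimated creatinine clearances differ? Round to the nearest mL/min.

Patient A: CrCl = (140 − 35) × 93 / (72 × 2.55) × 0.85 = 9765.0 / 183.60 × 0.85 ≈ 45.2 mL/min
Patient B: CrCl = (140 − 73) × 111.4 / (72 × 3.4) × 0.85 = 7463.8 / 244.80 × 0.85 ≈ 25.9 mL/min
|45.2 − 25.9| = 19.3 mL/min

19 mL/min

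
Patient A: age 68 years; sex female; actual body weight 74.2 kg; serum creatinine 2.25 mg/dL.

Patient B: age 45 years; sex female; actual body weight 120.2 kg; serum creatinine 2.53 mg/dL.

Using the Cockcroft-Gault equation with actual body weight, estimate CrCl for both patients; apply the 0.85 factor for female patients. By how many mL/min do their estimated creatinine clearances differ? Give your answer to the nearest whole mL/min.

25 mL/min

Patient A: CrCl = (140 − 68) × 74.2 / (72 × 2.25) × 0.85 = 5342.4 / 162.00 × 0.85 ≈ 28.0 mL/min
Patient B: CrCl = (140 − 45) × 120.2 / (72 × 2.53) × 0.85 = 11419.0 / 182.16 × 0.85 ≈ 53.3 mL/min
|28.0 − 53.3| = 25.3 mL/min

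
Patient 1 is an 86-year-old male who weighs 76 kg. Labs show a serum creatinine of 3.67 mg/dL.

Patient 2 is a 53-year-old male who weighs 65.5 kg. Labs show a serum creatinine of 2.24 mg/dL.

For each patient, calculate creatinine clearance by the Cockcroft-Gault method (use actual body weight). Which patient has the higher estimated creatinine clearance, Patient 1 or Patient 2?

Patient 1: CrCl = (140 − 86) × 76 / (72 × 3.67) = 4104.0 / 264.24 ≈ 15.5 mL/min
Patient 2: CrCl = (140 − 53) × 65.5 / (72 × 2.24) = 5698.5 / 161.28 ≈ 35.3 mL/min
15.5 vs 35.3 mL/min → Patient 2 is higher.

Patient 2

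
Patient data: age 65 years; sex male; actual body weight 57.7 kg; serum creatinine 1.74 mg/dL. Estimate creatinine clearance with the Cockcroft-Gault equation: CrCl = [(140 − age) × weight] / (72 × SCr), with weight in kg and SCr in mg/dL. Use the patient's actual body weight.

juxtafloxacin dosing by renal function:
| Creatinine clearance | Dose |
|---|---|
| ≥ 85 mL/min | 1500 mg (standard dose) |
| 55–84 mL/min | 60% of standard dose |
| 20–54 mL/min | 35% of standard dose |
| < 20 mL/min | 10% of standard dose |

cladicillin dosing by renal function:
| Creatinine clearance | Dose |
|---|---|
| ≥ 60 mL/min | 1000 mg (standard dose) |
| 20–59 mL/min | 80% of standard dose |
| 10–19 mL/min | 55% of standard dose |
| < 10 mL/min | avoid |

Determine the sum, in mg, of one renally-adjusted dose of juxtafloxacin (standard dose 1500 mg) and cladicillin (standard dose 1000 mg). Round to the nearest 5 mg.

CrCl = (140 − 65) × 57.7 / (72 × 1.74) = 4327.5 / 125.28 ≈ 34.5 mL/min
CrCl ≈ 35 mL/min.
juxtafloxacin: 20–54 mL/min → 35% of 1500 mg = 525 mg.
cladicillin: 20–59 mL/min → 80% of 1000 mg = 800 mg.
Total = 525 + 800 = 1325 mg.

1325 mg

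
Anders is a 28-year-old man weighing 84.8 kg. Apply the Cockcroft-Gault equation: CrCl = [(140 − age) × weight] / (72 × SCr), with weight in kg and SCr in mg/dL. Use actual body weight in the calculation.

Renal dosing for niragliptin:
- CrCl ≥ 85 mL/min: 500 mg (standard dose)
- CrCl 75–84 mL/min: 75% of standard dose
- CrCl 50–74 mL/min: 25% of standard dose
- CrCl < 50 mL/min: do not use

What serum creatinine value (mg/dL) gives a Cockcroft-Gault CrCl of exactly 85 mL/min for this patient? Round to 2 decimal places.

Standard dose requires CrCl ≥ 85 mL/min.
Set (140 − 28) × 84.8 / (72 × SCr) = 85
SCr = (140 − 28) × 84.8 / (72 × 85) = 1.552 mg/dL

1.55 mg/dL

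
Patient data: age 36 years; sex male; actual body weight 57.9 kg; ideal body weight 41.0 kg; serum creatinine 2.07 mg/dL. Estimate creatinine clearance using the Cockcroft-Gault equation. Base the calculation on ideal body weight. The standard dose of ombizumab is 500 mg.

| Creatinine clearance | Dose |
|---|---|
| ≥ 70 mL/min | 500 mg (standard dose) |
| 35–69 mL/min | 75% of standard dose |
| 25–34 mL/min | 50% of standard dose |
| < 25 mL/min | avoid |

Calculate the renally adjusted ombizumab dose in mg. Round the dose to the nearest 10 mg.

250 mg

CrCl = (140 − 36) × 41 / (72 × 2.07) = 4264.0 / 149.04 ≈ 28.6 mL/min
CrCl ≈ 29 mL/min → bracket 25–34 mL/min.
50% of 500 mg = 250 mg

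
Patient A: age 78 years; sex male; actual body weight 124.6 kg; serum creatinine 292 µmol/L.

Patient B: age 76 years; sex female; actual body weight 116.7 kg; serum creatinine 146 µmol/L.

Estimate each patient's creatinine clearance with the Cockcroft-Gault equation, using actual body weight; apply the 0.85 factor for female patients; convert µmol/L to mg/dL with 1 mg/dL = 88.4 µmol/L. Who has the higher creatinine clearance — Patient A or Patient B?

Patient B

Patient A: SCr = 292 / 88.4 = 3.303 mg/dL
Patient A: CrCl = (140 − 78) × 124.6 / (72 × 3.303) = 7725.2 / 237.82 ≈ 32.5 mL/min
Patient B: SCr = 146 / 88.4 = 1.652 mg/dL
Patient B: CrCl = (140 − 76) × 116.7 / (72 × 1.652) × 0.85 = 7468.8 / 118.94 × 0.85 ≈ 53.4 mL/min
32.5 vs 53.4 mL/min → Patient B is higher.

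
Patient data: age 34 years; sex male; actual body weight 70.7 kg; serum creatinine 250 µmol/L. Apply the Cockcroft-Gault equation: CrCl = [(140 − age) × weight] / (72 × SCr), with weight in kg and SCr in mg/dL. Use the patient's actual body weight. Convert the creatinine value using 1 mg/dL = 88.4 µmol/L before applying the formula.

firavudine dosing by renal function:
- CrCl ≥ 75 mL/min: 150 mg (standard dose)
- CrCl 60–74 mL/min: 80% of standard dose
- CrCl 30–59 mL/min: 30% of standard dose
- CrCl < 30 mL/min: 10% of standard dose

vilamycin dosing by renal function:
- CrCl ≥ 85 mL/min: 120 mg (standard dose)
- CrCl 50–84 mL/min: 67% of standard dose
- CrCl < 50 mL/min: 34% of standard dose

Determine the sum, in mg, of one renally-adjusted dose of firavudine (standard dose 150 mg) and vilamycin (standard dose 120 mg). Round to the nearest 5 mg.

85 mg

SCr = 250 / 88.4 = 2.828 mg/dL
CrCl = (140 − 34) × 70.7 / (72 × 2.828) = 7494.2 / 203.62 ≈ 36.8 mL/min
CrCl ≈ 37 mL/min.
firavudine: 30–59 mL/min → 30% of 150 mg = 45 mg.
vilamycin: < 50 mL/min → 34% of 120 mg = 40.8 mg.
Total = 45 + 40.8 = 85.8 mg.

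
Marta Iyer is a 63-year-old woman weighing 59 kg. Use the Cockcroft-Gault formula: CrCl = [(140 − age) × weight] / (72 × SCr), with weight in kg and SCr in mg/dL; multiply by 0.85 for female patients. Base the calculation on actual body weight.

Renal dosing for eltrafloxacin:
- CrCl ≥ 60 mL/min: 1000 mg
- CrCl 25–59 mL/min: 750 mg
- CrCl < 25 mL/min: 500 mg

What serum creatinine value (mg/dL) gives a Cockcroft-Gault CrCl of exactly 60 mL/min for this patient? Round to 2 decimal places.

Standard dose requires CrCl ≥ 60 mL/min.
Set (140 − 63) × 59 × 0.85 / (72 × SCr) = 60
SCr = (140 − 63) × 59 × 0.85 / (72 × 60) = 0.894 mg/dL

0.89 mg/dL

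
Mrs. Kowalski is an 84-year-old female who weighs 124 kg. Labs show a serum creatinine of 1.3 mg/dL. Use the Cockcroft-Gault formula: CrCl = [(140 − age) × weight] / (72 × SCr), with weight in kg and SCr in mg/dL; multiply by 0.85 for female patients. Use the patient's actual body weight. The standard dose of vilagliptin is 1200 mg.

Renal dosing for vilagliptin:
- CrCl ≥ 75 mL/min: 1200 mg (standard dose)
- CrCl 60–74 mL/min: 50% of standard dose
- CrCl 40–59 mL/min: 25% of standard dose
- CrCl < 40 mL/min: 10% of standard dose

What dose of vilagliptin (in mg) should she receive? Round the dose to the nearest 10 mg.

600 mg

CrCl = (140 − 84) × 124 / (72 × 1.3) × 0.85 = 6944.0 / 93.60 × 0.85 ≈ 63.1 mL/min
CrCl ≈ 63 mL/min → bracket 60–74 mL/min.
50% of 1200 mg = 600 mg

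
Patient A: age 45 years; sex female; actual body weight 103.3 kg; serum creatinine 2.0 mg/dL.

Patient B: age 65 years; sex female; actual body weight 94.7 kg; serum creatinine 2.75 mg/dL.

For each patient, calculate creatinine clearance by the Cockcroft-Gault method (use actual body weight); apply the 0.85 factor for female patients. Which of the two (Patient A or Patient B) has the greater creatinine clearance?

Patient A: CrCl = (140 − 45) × 103.3 / (72 × 2) × 0.85 = 9813.5 / 144.00 × 0.85 ≈ 57.9 mL/min
Patient B: CrCl = (140 − 65) × 94.7 / (72 × 2.75) × 0.85 = 7102.5 / 198.00 × 0.85 ≈ 30.5 mL/min
57.9 vs 30.5 mL/min → Patient A is higher.

Patient A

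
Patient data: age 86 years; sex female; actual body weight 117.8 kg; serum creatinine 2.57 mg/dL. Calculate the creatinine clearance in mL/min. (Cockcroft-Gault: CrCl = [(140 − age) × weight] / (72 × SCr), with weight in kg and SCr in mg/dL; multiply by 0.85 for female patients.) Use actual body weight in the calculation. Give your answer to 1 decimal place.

29.2 mL/min

CrCl = (140 − 86) × 117.8 / (72 × 2.57) × 0.85 = 6361.2 / 185.04 × 0.85 ≈ 29.2 mL/min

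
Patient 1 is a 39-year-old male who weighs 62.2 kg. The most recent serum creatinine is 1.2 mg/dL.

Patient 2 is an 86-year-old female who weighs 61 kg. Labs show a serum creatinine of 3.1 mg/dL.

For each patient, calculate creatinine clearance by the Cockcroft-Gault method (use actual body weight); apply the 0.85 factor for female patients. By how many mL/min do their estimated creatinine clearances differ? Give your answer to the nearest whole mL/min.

60 mL/min

Patient 1: CrCl = (140 − 39) × 62.2 / (72 × 1.2) = 6282.2 / 86.40 ≈ 72.7 mL/min
Patient 2: CrCl = (140 − 86) × 61 / (72 × 3.1) × 0.85 = 3294.0 / 223.20 × 0.85 ≈ 12.5 mL/min
|72.7 − 12.5| = 60.2 mL/min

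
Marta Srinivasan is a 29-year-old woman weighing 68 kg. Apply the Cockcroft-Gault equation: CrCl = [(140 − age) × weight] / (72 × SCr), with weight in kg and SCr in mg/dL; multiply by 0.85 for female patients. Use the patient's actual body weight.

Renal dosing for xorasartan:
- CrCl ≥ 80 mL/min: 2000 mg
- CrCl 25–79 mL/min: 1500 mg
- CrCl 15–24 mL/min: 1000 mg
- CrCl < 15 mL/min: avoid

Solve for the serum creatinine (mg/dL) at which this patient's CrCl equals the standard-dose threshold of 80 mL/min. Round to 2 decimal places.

Standard dose requires CrCl ≥ 80 mL/min.
Set (140 − 29) × 68 × 0.85 / (72 × SCr) = 80
SCr = (140 − 29) × 68 × 0.85 / (72 × 80) = 1.114 mg/dL

1.11 mg/dL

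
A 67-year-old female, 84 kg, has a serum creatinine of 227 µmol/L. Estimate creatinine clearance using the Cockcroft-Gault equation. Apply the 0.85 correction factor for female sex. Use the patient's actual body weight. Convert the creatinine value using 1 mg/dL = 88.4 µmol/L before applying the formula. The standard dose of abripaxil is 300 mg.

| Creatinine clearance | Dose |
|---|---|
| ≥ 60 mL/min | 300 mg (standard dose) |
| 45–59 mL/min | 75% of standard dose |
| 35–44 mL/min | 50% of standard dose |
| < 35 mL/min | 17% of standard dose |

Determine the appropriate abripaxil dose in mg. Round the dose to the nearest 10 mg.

SCr = 227 / 88.4 = 2.568 mg/dL
CrCl = (140 − 67) × 84 / (72 × 2.568) × 0.85 = 6132.0 / 184.90 × 0.85 ≈ 28.2 mL/min
CrCl ≈ 28 mL/min → bracket < 35 mL/min.
17% of 300 mg = 51 mg → 50 mg

50 mg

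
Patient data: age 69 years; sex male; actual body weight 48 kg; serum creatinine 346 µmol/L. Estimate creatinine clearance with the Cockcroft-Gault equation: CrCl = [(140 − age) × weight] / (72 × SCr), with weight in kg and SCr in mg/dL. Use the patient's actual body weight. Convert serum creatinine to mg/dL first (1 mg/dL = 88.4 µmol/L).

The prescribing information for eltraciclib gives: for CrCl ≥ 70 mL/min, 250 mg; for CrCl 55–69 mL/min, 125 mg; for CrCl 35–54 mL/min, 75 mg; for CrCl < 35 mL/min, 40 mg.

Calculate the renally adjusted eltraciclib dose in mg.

SCr = 346 / 88.4 = 3.914 mg/dL
CrCl = (140 − 69) × 48 / (72 × 3.914) = 3408.0 / 281.81 ≈ 12.1 mL/min
CrCl ≈ 12 mL/min → bracket < 35 mL/min.
Dose for this bracket: 40 mg.

40 mg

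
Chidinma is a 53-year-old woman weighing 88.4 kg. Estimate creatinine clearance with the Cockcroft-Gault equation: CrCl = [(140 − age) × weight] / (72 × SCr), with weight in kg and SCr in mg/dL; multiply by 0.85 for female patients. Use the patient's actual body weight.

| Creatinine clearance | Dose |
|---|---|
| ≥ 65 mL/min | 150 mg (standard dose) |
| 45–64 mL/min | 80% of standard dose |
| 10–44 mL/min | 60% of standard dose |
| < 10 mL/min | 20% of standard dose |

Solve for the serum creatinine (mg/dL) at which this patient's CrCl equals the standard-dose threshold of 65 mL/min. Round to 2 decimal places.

1.40 mg/dL

Standard dose requires CrCl ≥ 65 mL/min.
Set (140 − 53) × 88.4 × 0.85 / (72 × SCr) = 65
SCr = (140 − 53) × 88.4 × 0.85 / (72 × 65) = 1.397 mg/dL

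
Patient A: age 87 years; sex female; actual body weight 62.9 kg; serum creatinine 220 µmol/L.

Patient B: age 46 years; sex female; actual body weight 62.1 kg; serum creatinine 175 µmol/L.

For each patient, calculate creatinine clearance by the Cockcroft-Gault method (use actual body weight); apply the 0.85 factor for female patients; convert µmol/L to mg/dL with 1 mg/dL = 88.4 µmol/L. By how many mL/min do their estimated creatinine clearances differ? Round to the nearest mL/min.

19 mL/min

Patient A: SCr = 220 / 88.4 = 2.489 mg/dL
Patient A: CrCl = (140 − 87) × 62.9 / (72 × 2.489) × 0.85 = 3333.7 / 179.21 × 0.85 ≈ 15.8 mL/min
Patient B: SCr = 175 / 88.4 = 1.98 mg/dL
Patient B: CrCl = (140 − 46) × 62.1 / (72 × 1.98) × 0.85 = 5837.4 / 142.56 × 0.85 ≈ 34.8 mL/min
|15.8 − 34.8| = 19.0 mL/min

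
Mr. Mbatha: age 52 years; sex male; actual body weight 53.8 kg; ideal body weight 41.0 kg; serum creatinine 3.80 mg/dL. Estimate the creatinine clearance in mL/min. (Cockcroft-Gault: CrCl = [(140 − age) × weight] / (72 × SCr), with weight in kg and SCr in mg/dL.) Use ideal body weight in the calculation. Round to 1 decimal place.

13.2 mL/min

CrCl = (140 − 52) × 41 / (72 × 3.8) = 3608.0 / 273.60 ≈ 13.2 mL/min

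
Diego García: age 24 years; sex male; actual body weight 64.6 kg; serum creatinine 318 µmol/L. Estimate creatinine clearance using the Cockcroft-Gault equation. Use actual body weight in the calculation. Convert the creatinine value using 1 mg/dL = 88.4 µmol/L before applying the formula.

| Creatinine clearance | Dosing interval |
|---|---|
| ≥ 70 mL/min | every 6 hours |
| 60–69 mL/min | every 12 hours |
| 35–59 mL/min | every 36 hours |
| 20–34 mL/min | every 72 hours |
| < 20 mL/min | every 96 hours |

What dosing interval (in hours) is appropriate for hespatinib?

every 72 hours

SCr = 318 / 88.4 = 3.597 mg/dL
CrCl = (140 − 24) × 64.6 / (72 × 3.597) = 7493.6 / 258.98 ≈ 28.9 mL/min
CrCl ≈ 29 mL/min → bracket 20–34 mL/min → every 72 hours.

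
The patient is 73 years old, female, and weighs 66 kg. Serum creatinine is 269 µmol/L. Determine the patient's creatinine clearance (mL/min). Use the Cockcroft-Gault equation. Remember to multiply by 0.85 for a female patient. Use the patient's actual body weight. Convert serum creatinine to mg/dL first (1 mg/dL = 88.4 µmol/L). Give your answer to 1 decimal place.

SCr = 269 / 88.4 = 3.043 mg/dL
CrCl = (140 − 73) × 66 / (72 × 3.043) × 0.85 = 4422.0 / 219.10 × 0.85 ≈ 17.2 mL/min

17.2 mL/min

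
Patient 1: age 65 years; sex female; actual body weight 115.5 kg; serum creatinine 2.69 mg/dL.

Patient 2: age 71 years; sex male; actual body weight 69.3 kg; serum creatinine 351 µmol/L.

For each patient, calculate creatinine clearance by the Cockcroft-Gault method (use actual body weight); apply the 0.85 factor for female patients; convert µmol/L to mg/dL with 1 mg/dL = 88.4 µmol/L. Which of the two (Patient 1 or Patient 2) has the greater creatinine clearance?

Patient 1: CrCl = (140 − 65) × 115.5 / (72 × 2.69) × 0.85 = 8662.5 / 193.68 × 0.85 ≈ 38.0 mL/min
Patient 2: SCr = 351 / 88.4 = 3.971 mg/dL
Patient 2: CrCl = (140 − 71) × 69.3 / (72 × 3.971) = 4781.7 / 285.91 ≈ 16.7 mL/min
38.0 vs 16.7 mL/min → Patient 1 is higher.

Patient 1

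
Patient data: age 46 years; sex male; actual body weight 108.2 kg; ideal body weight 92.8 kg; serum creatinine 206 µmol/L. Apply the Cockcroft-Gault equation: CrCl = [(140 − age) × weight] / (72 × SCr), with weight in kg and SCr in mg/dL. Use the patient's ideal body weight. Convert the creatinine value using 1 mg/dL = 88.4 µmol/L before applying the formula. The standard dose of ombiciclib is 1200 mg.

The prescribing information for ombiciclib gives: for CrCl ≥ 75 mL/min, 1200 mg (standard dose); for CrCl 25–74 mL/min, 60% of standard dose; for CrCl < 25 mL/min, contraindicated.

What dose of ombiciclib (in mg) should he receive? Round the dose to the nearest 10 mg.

SCr = 206 / 88.4 = 2.33 mg/dL
CrCl = (140 − 46) × 92.8 / (72 × 2.33) = 8723.2 / 167.76 ≈ 52.0 mL/min
CrCl ≈ 52 mL/min → bracket 25–74 mL/min.
60% of 1200 mg = 720 mg

720 mg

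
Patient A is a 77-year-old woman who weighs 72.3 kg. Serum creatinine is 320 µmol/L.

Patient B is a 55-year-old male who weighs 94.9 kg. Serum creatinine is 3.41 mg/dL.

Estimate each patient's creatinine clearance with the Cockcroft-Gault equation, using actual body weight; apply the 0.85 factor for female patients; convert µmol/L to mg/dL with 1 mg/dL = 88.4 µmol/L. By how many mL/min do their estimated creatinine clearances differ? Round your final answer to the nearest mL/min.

18 mL/min

Patient A: SCr = 320 / 88.4 = 3.62 mg/dL
Patient A: CrCl = (140 − 77) × 72.3 / (72 × 3.62) × 0.85 = 4554.9 / 260.64 × 0.85 ≈ 14.9 mL/min
Patient B: CrCl = (140 − 55) × 94.9 / (72 × 3.41) = 8066.5 / 245.52 ≈ 32.9 mL/min
|14.9 − 32.9| = 18.0 mL/min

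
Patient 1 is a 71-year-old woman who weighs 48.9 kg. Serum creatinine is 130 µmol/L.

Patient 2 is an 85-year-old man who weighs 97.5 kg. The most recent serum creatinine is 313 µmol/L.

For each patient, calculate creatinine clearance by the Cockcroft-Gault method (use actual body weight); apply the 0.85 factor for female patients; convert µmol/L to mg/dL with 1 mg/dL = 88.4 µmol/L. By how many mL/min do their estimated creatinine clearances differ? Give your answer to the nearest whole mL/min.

6 mL/min

Patient 1: SCr = 130 / 88.4 = 1.471 mg/dL
Patient 1: CrCl = (140 − 71) × 48.9 / (72 × 1.471) × 0.85 = 3374.1 / 105.91 × 0.85 ≈ 27.1 mL/min
Patient 2: SCr = 313 / 88.4 = 3.541 mg/dL
Patient 2: CrCl = (140 − 85) × 97.5 / (72 × 3.541) = 5362.5 / 254.95 ≈ 21.0 mL/min
|27.1 − 21.0| = 6.1 mL/min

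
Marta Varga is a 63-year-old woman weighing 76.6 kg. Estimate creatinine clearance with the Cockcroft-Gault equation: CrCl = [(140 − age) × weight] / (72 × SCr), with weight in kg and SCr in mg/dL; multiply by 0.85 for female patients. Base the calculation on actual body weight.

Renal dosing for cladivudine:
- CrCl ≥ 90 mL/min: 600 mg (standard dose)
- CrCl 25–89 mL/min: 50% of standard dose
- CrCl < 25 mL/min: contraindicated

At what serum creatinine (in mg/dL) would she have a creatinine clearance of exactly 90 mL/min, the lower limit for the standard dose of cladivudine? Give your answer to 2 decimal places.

Standard dose requires CrCl ≥ 90 mL/min.
Set (140 − 63) × 76.6 × 0.85 / (72 × SCr) = 90
SCr = (140 − 63) × 76.6 × 0.85 / (72 × 90) = 0.774 mg/dL

0.77 mg/dL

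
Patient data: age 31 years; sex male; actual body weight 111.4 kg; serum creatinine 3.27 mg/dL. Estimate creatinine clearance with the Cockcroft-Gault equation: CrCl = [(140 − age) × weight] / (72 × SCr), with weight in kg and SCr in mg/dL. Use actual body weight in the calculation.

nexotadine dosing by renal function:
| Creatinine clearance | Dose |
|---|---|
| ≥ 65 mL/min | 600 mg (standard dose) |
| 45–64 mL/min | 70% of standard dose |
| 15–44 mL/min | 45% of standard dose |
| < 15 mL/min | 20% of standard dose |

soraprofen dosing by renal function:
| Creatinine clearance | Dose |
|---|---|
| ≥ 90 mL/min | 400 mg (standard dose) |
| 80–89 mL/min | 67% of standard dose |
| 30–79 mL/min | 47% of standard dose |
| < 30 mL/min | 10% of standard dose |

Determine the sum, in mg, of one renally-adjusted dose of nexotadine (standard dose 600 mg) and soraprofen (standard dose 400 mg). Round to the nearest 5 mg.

CrCl = (140 − 31) × 111.4 / (72 × 3.27) = 12142.6 / 235.44 ≈ 51.6 mL/min
CrCl ≈ 52 mL/min.
nexotadine: 45–64 mL/min → 70% of 600 mg = 420 mg.
soraprofen: 30–79 mL/min → 47% of 400 mg = 188 mg.
Total = 420 + 188 = 608 mg.

610 mg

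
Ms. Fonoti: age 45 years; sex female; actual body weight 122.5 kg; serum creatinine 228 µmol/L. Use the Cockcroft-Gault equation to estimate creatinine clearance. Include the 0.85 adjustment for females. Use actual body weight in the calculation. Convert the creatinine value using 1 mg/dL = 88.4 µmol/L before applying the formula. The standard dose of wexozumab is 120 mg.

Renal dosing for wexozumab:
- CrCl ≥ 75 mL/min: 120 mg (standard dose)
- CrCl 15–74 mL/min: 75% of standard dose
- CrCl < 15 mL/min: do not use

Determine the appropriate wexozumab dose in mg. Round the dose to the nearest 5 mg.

90 mg

SCr = 228 / 88.4 = 2.579 mg/dL
CrCl = (140 − 45) × 122.5 / (72 × 2.579) × 0.85 = 11637.5 / 185.69 × 0.85 ≈ 53.3 mL/min
CrCl ≈ 53 mL/min → bracket 15–74 mL/min.
75% of 120 mg = 90 mg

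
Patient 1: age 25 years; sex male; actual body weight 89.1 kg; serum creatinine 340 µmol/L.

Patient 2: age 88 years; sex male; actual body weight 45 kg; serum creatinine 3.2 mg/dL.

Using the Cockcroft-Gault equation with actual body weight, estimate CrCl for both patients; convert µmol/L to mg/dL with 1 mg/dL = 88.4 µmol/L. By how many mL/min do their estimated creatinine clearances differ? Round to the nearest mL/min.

27 mL/min

Patient 1: SCr = 340 / 88.4 = 3.846 mg/dL
Patient 1: CrCl = (140 − 25) × 89.1 / (72 × 3.846) = 10246.5 / 276.91 ≈ 37.0 mL/min
Patient 2: CrCl = (140 − 88) × 45 / (72 × 3.2) = 2340.0 / 230.40 ≈ 10.2 mL/min
|37.0 − 10.2| = 26.8 mL/min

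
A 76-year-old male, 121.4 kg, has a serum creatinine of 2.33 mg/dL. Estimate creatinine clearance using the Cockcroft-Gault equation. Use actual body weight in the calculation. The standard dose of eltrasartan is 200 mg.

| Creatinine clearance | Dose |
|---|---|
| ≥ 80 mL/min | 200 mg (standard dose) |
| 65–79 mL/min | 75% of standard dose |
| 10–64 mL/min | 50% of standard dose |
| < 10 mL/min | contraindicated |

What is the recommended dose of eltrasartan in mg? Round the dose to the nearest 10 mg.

100 mg

CrCl = (140 − 76) × 121.4 / (72 × 2.33) = 7769.6 / 167.76 ≈ 46.3 mL/min
CrCl ≈ 46 mL/min → bracket 10–64 mL/min.
50% of 200 mg = 100 mg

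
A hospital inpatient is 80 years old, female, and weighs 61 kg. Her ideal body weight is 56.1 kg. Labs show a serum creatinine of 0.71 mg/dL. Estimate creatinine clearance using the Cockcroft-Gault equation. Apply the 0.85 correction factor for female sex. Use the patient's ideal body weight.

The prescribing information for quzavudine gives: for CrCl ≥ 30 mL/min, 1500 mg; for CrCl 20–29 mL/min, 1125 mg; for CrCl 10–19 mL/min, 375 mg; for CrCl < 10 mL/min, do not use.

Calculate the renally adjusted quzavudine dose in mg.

1500 mg

CrCl = (140 − 80) × 56.1 / (72 × 0.71) × 0.85 = 3366.0 / 51.12 × 0.85 ≈ 56.0 mL/min
CrCl ≈ 56 mL/min → bracket ≥ 30 mL/min.
Dose for this bracket: 1500 mg.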